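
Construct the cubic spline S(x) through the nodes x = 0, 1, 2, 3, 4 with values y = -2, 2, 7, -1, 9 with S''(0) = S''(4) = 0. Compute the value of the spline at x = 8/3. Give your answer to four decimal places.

1.0331

Write σ_i for S''(x_i). With h_i = 1, 1, 1, 1 and divided differences Δ_i = 4, 5, -8, 10, the continuity of S' gives the tridiagonal system
  1·σ_0 + 4·σ_1 + 1·σ_2 = 6(Δ_1 - Δ_0) = 6
  1·σ_1 + 4·σ_2 + 1·σ_3 = 6(Δ_2 - Δ_1) = -78
  1·σ_2 + 4·σ_3 + 1·σ_4 = 6(Δ_3 - Δ_2) = 108
Natural end conditions: σ_0 = σ_4 = 0.
Solving: σ_0 = 0, σ_1 = 255/28, σ_2 = -213/7, σ_3 = 969/28, σ_4 = 0.
On [2, 3], S(x) = 7 - 29/8·(x - 2) - 213/14·(x - 2)² + 607/56·(x - 2)³.
With (x - 2) = 2/3: S(8/3) = 781/756.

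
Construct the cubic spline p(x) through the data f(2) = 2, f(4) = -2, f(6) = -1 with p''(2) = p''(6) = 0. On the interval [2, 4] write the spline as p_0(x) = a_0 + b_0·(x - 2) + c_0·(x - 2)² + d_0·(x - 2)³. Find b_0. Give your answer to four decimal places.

-2.6250

Write M_i for p''(x_i). With h_i = 2, 2 and divided differences Δ_i = -2, 1/2, the continuity of p' gives the tridiagonal system
  2·M_0 + 8·M_1 + 2·M_2 = 6(Δ_1 - Δ_0) = 15
Natural end conditions: M_0 = M_2 = 0.
Forward elimination and back-substitution give M_0 = 0, M_1 = 15/8, M_2 = 0.
On [2, 4], with p_0(x) = a_0 + b_0·(x - 2) + c_0·(x - 2)² + d_0·(x - 2)³: c_0 = M_0/2 = 0, d_0 = (M_1 - M_0)/(6h_0) = 5/32, b_0 = Δ_0 - h_0(2M_0 + M_1)/6 = -21/8.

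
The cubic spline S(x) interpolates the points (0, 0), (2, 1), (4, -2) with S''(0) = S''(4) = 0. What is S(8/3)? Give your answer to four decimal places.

Write σ_i for S''(x_i). With h_i = 2, 2 and divided differences Δ_i = 1/2, -3/2, the continuity of S' gives the tridiagonal system
  2·σ_0 + 8·σ_1 + 2·σ_2 = 6(Δ_1 - Δ_0) = -12
Natural end conditions: σ_0 = σ_2 = 0.
Hence σ_0 = 0, σ_1 = -3/2, σ_2 = 0.
On [2, 4], S(x) = 1 - 1/2·(x - 2) - 3/4·(x - 2)² + 1/8·(x - 2)³.
With (x - 2) = 2/3: S(8/3) = 10/27.

0.3704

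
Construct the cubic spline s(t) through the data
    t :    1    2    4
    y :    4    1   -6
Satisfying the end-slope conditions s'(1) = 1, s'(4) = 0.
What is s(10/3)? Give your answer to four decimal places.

Write M_i for s''(x_i). With h_i = 1, 2 and divided differences Δ_i = -3, -7/2, the continuity of s' gives the tridiagonal system
  1·M_0 + 6·M_1 + 2·M_2 = 6(Δ_1 - Δ_0) = -3
Clamped end conditions give two more equations: 2h_0·M_0 + h_0·M_1 = 6(Δ_0 - s'(1)) = -24 and h_1·M_1 + 2h_1·M_2 = 6(s'(4) - Δ_1) = 21.
Solving the tridiagonal system: M_0 = -71/6, M_1 = -1/3, M_2 = 65/12.
On [2, 4], s(t) = 1 - 61/12·(t - 2) - 1/6·(t - 2)² + 23/48·(t - 2)³.
With (t - 2) = 4/3: s(10/3) = -400/81.

-4.9383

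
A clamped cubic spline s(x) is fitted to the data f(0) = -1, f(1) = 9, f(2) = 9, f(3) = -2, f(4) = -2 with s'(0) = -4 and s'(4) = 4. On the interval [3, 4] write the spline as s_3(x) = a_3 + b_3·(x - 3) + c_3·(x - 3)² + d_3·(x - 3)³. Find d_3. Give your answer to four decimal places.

-2.9464

Write m_i for s''(x_i). With h_i = 1, 1, 1, 1 and divided differences Δ_i = 10, 0, -11, 0, the continuity of s' gives the tridiagonal system
  1·m_0 + 4·m_1 + 1·m_2 = 6(Δ_1 - Δ_0) = -60
  1·m_1 + 4·m_2 + 1·m_3 = 6(Δ_2 - Δ_1) = -66
  1·m_2 + 4·m_3 + 1·m_4 = 6(Δ_3 - Δ_2) = 66
Clamped end conditions give two more equations: 2h_0·m_0 + h_0·m_1 = 6(Δ_0 - s'(0)) = 84 and h_3·m_3 + 2h_3·m_4 = 6(s'(4) - Δ_3) = 24.
Solving: m_0 = 1523/28, m_1 = -347/14, m_2 = -61/4, m_3 = 277/14, m_4 = 59/28.
On [3, 4], with s_3(x) = a_3 + b_3·(x - 3) + c_3·(x - 3)² + d_3·(x - 3)³: c_3 = m_3/2 = 277/28, d_3 = (m_4 - m_3)/(6h_3) = -165/56, b_3 = Δ_3 - h_3(2m_3 + m_4)/6 = -389/56.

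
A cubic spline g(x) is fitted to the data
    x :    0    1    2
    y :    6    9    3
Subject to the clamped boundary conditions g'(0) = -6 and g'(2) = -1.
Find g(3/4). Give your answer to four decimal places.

8.3203

With M_i denoting the second derivative at x_i, h_i = 1, 1, and Δ_i = (y_(i+1) − y_i)/h_i = 3, -6:
  1·M_0 + 4·M_1 + 1·M_2 = 6(Δ_1 - Δ_0) = -54
Clamped end conditions give two more equations: 2h_0·M_0 + h_0·M_1 = 6(Δ_0 - g'(0)) = 54 and h_1·M_1 + 2h_1·M_2 = 6(g'(2) - Δ_1) = 30.
Hence M_0 = 43, M_1 = -32, M_2 = 31.
On [0, 1], g(x) = 6 - 6·x + 43/2·x² - 25/2·x³.
With x = 3/4: g(3/4) = 1065/128.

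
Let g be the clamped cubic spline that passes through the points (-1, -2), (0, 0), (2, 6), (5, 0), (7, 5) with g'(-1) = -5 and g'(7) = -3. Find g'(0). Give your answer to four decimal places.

Put M_i = g'' at the i-th knot. Here h = (1, 2, 3, 2) and Δ = (2, 3, -2, 5/2), so the interior equations h_(i-1)·M_(i-1) + 2(h_(i-1)+h_i)·M_i + h_i·M_(i+1) = 6(Δ_i − Δ_(i-1)) read
  1·M_0 + 6·M_1 + 2·M_2 = 6(Δ_1 - Δ_0) = 6
  2·M_1 + 10·M_2 + 3·M_3 = 6(Δ_2 - Δ_1) = -30
  3·M_2 + 10·M_3 + 2·M_4 = 6(Δ_3 - Δ_2) = 27
Clamped end conditions give two more equations: 2h_0·M_0 + h_0·M_1 = 6(Δ_0 - g'(-1)) = 42 and h_3·M_3 + 2h_3·M_4 = 6(g'(7) - Δ_3) = -33.
Solving: M_0 = 1957/91, M_1 = -92/91, M_2 = -859/182, M_3 = 583/91, M_4 = -4169/364.
On [0, 2], g'(x) = b_1 + 2c_1·x + 3d_1·x² with b_1 = Δ_1 - h_1(2M_1 + M_2)/6 = 955/182, c_1 = M_1/2 = -46/91, d_1 = (M_2 - M_1)/(6h_1) = -225/728. So g'(0) = 955/182.

5.2473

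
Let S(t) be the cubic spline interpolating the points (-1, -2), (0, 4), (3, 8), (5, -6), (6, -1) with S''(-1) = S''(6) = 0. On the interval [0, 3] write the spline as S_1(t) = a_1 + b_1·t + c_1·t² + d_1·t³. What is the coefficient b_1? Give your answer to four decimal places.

5.8003

Put m_i = S'' at the i-th knot. Here h = (1, 3, 2, 1) and Δ = (6, 4/3, -7, 5), so the interior equations h_(i-1)·m_(i-1) + 2(h_(i-1)+h_i)·m_i + h_i·m_(i+1) = 6(Δ_i − Δ_(i-1)) read
  1·m_0 + 8·m_1 + 3·m_2 = 6(Δ_1 - Δ_0) = -28
  3·m_1 + 10·m_2 + 2·m_3 = 6(Δ_2 - Δ_1) = -50
  2·m_2 + 6·m_3 + 1·m_4 = 6(Δ_3 - Δ_2) = 72
Natural end conditions: m_0 = m_4 = 0.
Forward elimination and back-substitution give m_0 = 0, m_1 = -118/197, m_2 = -1524/197, m_3 = 2872/197, m_4 = 0.
On [0, 3], with S_1(t) = a_1 + b_1·t + c_1·t² + d_1·t³: c_1 = m_1/2 = -59/197, d_1 = (m_2 - m_1)/(6h_1) = -703/1773, b_1 = Δ_1 - h_1(2m_1 + m_2)/6 = 3428/591.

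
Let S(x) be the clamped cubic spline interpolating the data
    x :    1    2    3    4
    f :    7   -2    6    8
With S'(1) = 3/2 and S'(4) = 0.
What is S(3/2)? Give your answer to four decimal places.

3.0875

Write σ_i for S''(x_i). With h_i = 1, 1, 1 and divided differences Δ_i = -9, 8, 2, the continuity of S' gives the tridiagonal system
  1·σ_0 + 4·σ_1 + 1·σ_2 = 6(Δ_1 - Δ_0) = 102
  1·σ_1 + 4·σ_2 + 1·σ_3 = 6(Δ_2 - Δ_1) = -36
Clamped end conditions give two more equations: 2h_0·σ_0 + h_0·σ_1 = 6(Δ_0 - S'(1)) = -63 and h_2·σ_2 + 2h_2·σ_3 = 6(S'(4) - Δ_2) = -12.
Solving the tridiagonal system: σ_0 = -268/5, σ_1 = 221/5, σ_2 = -106/5, σ_3 = 23/5.
On [1, 2], S(x) = 7 + 3/2·(x - 1) - 134/5·(x - 1)² + 163/10·(x - 1)³.
With (x - 1) = 1/2: S(3/2) = 247/80.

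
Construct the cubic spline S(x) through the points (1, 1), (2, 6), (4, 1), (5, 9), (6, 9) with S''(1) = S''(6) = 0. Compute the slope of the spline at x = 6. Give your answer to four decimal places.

Let M_i = S''(x_i). Step sizes h_i = 1, 2, 1, 1; slopes of the chords Δ_i = (y_(i+1) - y_i)/h_i = 5, -5/2, 8, 0.
  1·M_0 + 6·M_1 + 2·M_2 = 6(Δ_1 - Δ_0) = -45
  2·M_1 + 6·M_2 + 1·M_3 = 6(Δ_2 - Δ_1) = 63
  1·M_2 + 4·M_3 + 1·M_4 = 6(Δ_3 - Δ_2) = -48
Natural end conditions: M_0 = M_4 = 0.
Solving the tridiagonal system: M_0 = 0, M_1 = -1635/122, M_2 = 1080/61, M_3 = -1002/61, M_4 = 0.
On [5, 6], S'(x) = b_3 + 2c_3·(x - 5) + 3d_3·(x - 5)² with b_3 = Δ_3 - h_3(2M_3 + M_4)/6 = 334/61, c_3 = M_3/2 = -501/61, d_3 = (M_4 - M_3)/(6h_3) = 167/61. So S'(6) = -167/61.

-2.7377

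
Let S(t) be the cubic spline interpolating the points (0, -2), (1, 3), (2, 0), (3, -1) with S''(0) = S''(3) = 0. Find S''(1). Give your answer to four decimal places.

Put σ_i = S'' at the i-th knot. Here h = (1, 1, 1) and Δ = (5, -3, -1), so the interior equations h_(i-1)·σ_(i-1) + 2(h_(i-1)+h_i)·σ_i + h_i·σ_(i+1) = 6(Δ_i − Δ_(i-1)) read
  1·σ_0 + 4·σ_1 + 1·σ_2 = 6(Δ_1 - Δ_0) = -48
  1·σ_1 + 4·σ_2 + 1·σ_3 = 6(Δ_2 - Δ_1) = 12
Natural end conditions: σ_0 = σ_3 = 0.
Hence σ_0 = 0, σ_1 = -68/5, σ_2 = 32/5, σ_3 = 0.

-13.6000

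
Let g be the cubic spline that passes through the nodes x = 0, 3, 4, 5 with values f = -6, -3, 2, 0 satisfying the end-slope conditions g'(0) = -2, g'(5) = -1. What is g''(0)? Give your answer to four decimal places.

Put m_i = g'' at the i-th knot. Here h = (3, 1, 1) and Δ = (1, 5, -2), so the interior equations h_(i-1)·m_(i-1) + 2(h_(i-1)+h_i)·m_i + h_i·m_(i+1) = 6(Δ_i − Δ_(i-1)) read
  3·m_0 + 8·m_1 + 1·m_2 = 6(Δ_1 - Δ_0) = 24
  1·m_1 + 4·m_2 + 1·m_3 = 6(Δ_2 - Δ_1) = -42
Clamped end conditions give two more equations: 2h_0·m_0 + h_0·m_1 = 6(Δ_0 - g'(0)) = 18 and h_2·m_2 + 2h_2·m_3 = 6(g'(5) - Δ_2) = 6.
Forward elimination and back-substitution give m_0 = 22/29, m_1 = 130/29, m_2 = -410/29, m_3 = 292/29.

0.7586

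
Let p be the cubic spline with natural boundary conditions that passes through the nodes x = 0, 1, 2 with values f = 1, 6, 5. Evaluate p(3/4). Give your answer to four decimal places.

Let σ_i = p''(x_i). Step sizes h_i = 1, 1; slopes of the chords Δ_i = (y_(i+1) - y_i)/h_i = 5, -1.
  1·σ_0 + 4·σ_1 + 1·σ_2 = 6(Δ_1 - Δ_0) = -36
Natural end conditions: σ_0 = σ_2 = 0.
Solving the tridiagonal system: σ_0 = 0, σ_1 = -9, σ_2 = 0.
On [0, 1], p(x) = 1 + 13/2·x + 0·x² - 3/2·x³.
With x = 3/4: p(3/4) = 671/128.

5.2422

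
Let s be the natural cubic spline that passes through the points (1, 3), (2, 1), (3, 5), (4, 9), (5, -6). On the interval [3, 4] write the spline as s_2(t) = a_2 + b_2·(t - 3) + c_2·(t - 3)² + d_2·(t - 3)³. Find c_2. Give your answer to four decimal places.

Write M_i for s''(x_i). With h_i = 1, 1, 1, 1 and divided differences Δ_i = -2, 4, 4, -15, the continuity of s' gives the tridiagonal system
  1·M_0 + 4·M_1 + 1·M_2 = 6(Δ_1 - Δ_0) = 36
  1·M_1 + 4·M_2 + 1·M_3 = 6(Δ_2 - Δ_1) = 0
  1·M_2 + 4·M_3 + 1·M_4 = 6(Δ_3 - Δ_2) = -114
Natural end conditions: M_0 = M_4 = 0.
Forward elimination and back-substitution give M_0 = 0, M_1 = 213/28, M_2 = 39/7, M_3 = -837/28, M_4 = 0.
On [3, 4], with s_2(t) = a_2 + b_2·(t - 3) + c_2·(t - 3)² + d_2·(t - 3)³: c_2 = M_2/2 = 39/14, d_2 = (M_3 - M_2)/(6h_2) = -331/56, b_2 = Δ_2 - h_2(2M_2 + M_3)/6 = 57/8.

2.7857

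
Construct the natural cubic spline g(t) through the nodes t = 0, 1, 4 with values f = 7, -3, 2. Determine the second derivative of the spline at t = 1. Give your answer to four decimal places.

8.7500

Let M_i = g''(x_i). Step sizes h_i = 1, 3; slopes of the chords Δ_i = (y_(i+1) - y_i)/h_i = -10, 5/3.
  1·M_0 + 8·M_1 + 3·M_2 = 6(Δ_1 - Δ_0) = 70
Natural end conditions: M_0 = M_2 = 0.
Solving the tridiagonal system: M_0 = 0, M_1 = 35/4, M_2 = 0.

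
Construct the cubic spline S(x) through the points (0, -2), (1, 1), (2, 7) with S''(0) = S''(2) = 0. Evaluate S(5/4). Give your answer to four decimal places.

2.2539

Write M_i for S''(x_i). With h_i = 1, 1 and divided differences Δ_i = 3, 6, the continuity of S' gives the tridiagonal system
  1·M_0 + 4·M_1 + 1·M_2 = 6(Δ_1 - Δ_0) = 18
Natural end conditions: M_0 = M_2 = 0.
Hence M_0 = 0, M_1 = 9/2, M_2 = 0.
On [1, 2], S(x) = 1 + 9/2·(x - 1) + 9/4·(x - 1)² - 3/4·(x - 1)³.
With (x - 1) = 1/4: S(5/4) = 577/256.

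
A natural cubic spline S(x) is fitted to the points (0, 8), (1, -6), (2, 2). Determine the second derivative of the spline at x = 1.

Write m_i for S''(x_i). With h_i = 1, 1 and divided differences Δ_i = -14, 8, the continuity of S' gives the tridiagonal system
  1·m_0 + 4·m_1 + 1·m_2 = 6(Δ_1 - Δ_0) = 132
Natural end conditions: m_0 = m_2 = 0.
Solving: m_0 = 0, m_1 = 33, m_2 = 0.

33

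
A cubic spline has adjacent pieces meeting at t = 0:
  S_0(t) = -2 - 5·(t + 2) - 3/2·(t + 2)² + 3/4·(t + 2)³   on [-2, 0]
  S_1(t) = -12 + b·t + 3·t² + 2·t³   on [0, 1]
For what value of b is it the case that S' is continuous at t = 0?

-2

S_0'(t) = -5 - 3·(t + 2) + 9/4·(t + 2)², so S_0'(0) = -2. On the right, S_1'(0) = b, so b = -2.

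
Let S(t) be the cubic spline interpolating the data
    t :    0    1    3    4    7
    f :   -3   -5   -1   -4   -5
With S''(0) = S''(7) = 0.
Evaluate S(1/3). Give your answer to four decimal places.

Let σ_i = S''(x_i). Step sizes h_i = 1, 2, 1, 3; slopes of the chords Δ_i = (y_(i+1) - y_i)/h_i = -2, 2, -3, -1/3.
  1·σ_0 + 6·σ_1 + 2·σ_2 = 6(Δ_1 - Δ_0) = 24
  2·σ_1 + 6·σ_2 + 1·σ_3 = 6(Δ_2 - Δ_1) = -30
  1·σ_2 + 8·σ_3 + 3·σ_4 = 6(Δ_3 - Δ_2) = 16
Natural end conditions: σ_0 = σ_4 = 0.
Solving the tridiagonal system: σ_0 = 0, σ_1 = 164/25, σ_2 = -192/25, σ_3 = 74/25, σ_4 = 0.
On [0, 1], S(t) = -3 - 232/75·t + 0·t² + 82/75·t³.
With t = 1/3: S(1/3) = -8081/2025.

-3.9906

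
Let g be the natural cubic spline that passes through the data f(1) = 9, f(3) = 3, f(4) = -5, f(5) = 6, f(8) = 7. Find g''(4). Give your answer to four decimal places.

34.2472

Put m_i = g'' at the i-th knot. Here h = (2, 1, 1, 3) and Δ = (-3, -8, 11, 1/3), so the interior equations h_(i-1)·m_(i-1) + 2(h_(i-1)+h_i)·m_i + h_i·m_(i+1) = 6(Δ_i − Δ_(i-1)) read
  2·m_0 + 6·m_1 + 1·m_2 = 6(Δ_1 - Δ_0) = -30
  1·m_1 + 4·m_2 + 1·m_3 = 6(Δ_2 - Δ_1) = 114
  1·m_2 + 8·m_3 + 3·m_4 = 6(Δ_3 - Δ_2) = -64
Natural end conditions: m_0 = m_4 = 0.
Forward elimination and back-substitution give m_0 = 0, m_1 = -953/89, m_2 = 3048/89, m_3 = -1093/89, m_4 = 0.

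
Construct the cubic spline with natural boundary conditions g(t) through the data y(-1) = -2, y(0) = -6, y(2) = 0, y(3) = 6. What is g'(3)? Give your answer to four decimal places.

6.1250

Let M_i = g''(x_i). Step sizes h_i = 1, 2, 1; slopes of the chords Δ_i = (y_(i+1) - y_i)/h_i = -4, 3, 6.
  1·M_0 + 6·M_1 + 2·M_2 = 6(Δ_1 - Δ_0) = 42
  2·M_1 + 6·M_2 + 1·M_3 = 6(Δ_2 - Δ_1) = 18
Natural end conditions: M_0 = M_3 = 0.
Solving the tridiagonal system: M_0 = 0, M_1 = 27/4, M_2 = 3/4, M_3 = 0.
On [2, 3], g'(t) = b_2 + 2c_2·(t - 2) + 3d_2·(t - 2)² with b_2 = Δ_2 - h_2(2M_2 + M_3)/6 = 23/4, c_2 = M_2/2 = 3/8, d_2 = (M_3 - M_2)/(6h_2) = -1/8. So g'(3) = 49/8.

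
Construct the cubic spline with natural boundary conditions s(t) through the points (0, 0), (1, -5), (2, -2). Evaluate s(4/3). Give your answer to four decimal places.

-4.7407

With M_i denoting the second derivative at x_i, h_i = 1, 1, and Δ_i = (y_(i+1) − y_i)/h_i = -5, 3:
  1·M_0 + 4·M_1 + 1·M_2 = 6(Δ_1 - Δ_0) = 48
Natural end conditions: M_0 = M_2 = 0.
Solving the tridiagonal system: M_0 = 0, M_1 = 12, M_2 = 0.
On [1, 2], s(t) = -5 - 1·(t - 1) + 6·(t - 1)² - 2·(t - 1)³.
With (t - 1) = 1/3: s(4/3) = -128/27.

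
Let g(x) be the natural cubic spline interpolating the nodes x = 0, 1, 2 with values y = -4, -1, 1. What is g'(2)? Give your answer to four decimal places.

1.7500

Put m_i = g'' at the i-th knot. Here h = (1, 1) and Δ = (3, 2), so the interior equations h_(i-1)·m_(i-1) + 2(h_(i-1)+h_i)·m_i + h_i·m_(i+1) = 6(Δ_i − Δ_(i-1)) read
  1·m_0 + 4·m_1 + 1·m_2 = 6(Δ_1 - Δ_0) = -6
Natural end conditions: m_0 = m_2 = 0.
Solving: m_0 = 0, m_1 = -3/2, m_2 = 0.
On [1, 2], g'(x) = b_1 + 2c_1·(x - 1) + 3d_1·(x - 1)² with b_1 = Δ_1 - h_1(2m_1 + m_2)/6 = 5/2, c_1 = m_1/2 = -3/4, d_1 = (m_2 - m_1)/(6h_1) = 1/4. So g'(2) = 7/4.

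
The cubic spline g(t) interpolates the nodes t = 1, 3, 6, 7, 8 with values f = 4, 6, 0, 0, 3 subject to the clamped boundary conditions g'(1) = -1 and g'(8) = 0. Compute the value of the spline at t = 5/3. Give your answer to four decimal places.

Put m_i = g'' at the i-th knot. Here h = (2, 3, 1, 1) and Δ = (1, -2, 0, 3), so the interior equations h_(i-1)·m_(i-1) + 2(h_(i-1)+h_i)·m_i + h_i·m_(i+1) = 6(Δ_i − Δ_(i-1)) read
  2·m_0 + 10·m_1 + 3·m_2 = 6(Δ_1 - Δ_0) = -18
  3·m_1 + 8·m_2 + 1·m_3 = 6(Δ_2 - Δ_1) = 12
  1·m_2 + 4·m_3 + 1·m_4 = 6(Δ_3 - Δ_2) = 18
Clamped end conditions give two more equations: 2h_0·m_0 + h_0·m_1 = 6(Δ_0 - g'(1)) = 12 and h_3·m_3 + 2h_3·m_4 = 6(g'(8) - Δ_3) = -18.
Hence m_0 = 218/47, m_1 = -154/47, m_2 = 86/47, m_3 = 338/47, m_4 = -592/47.
On [1, 3], g(t) = 4 - 1·(t - 1) + 109/47·(t - 1)² - 31/47·(t - 1)³.
With (t - 1) = 2/3: g(5/3) = 5290/1269.

4.1686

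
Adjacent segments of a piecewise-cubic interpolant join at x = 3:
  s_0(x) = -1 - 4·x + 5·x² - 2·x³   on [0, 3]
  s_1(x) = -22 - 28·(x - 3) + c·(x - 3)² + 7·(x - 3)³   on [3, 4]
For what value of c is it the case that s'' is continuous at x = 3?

-13

s_0''(x) = 10 - 12·x, so s_0''(3) = -26. On the right, s_1''(3) = 2c, so c = -13.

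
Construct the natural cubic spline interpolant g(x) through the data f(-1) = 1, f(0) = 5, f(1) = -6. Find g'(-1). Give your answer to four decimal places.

7.7500

Put M_i = g'' at the i-th knot. Here h = (1, 1) and Δ = (4, -11), so the interior equations h_(i-1)·M_(i-1) + 2(h_(i-1)+h_i)·M_i + h_i·M_(i+1) = 6(Δ_i − Δ_(i-1)) read
  1·M_0 + 4·M_1 + 1·M_2 = 6(Δ_1 - Δ_0) = -90
Natural end conditions: M_0 = M_2 = 0.
Hence M_0 = 0, M_1 = -45/2, M_2 = 0.
On [-1, 0], g'(x) = b_0 + 2c_0·(x + 1) + 3d_0·(x + 1)² with b_0 = Δ_0 - h_0(2M_0 + M_1)/6 = 31/4, c_0 = M_0/2 = 0, d_0 = (M_1 - M_0)/(6h_0) = -15/4. So g'(-1) = 31/4.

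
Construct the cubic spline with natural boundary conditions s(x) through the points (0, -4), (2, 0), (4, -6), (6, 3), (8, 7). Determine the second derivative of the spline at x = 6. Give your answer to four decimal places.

-3.8839

With M_i denoting the second derivative at x_i, h_i = 2, 2, 2, 2, and Δ_i = (y_(i+1) − y_i)/h_i = 2, -3, 9/2, 2:
  2·M_0 + 8·M_1 + 2·M_2 = 6(Δ_1 - Δ_0) = -30
  2·M_1 + 8·M_2 + 2·M_3 = 6(Δ_2 - Δ_1) = 45
  2·M_2 + 8·M_3 + 2·M_4 = 6(Δ_3 - Δ_2) = -15
Natural end conditions: M_0 = M_4 = 0.
Forward elimination and back-substitution give M_0 = 0, M_1 = -645/112, M_2 = 225/28, M_3 = -435/112, M_4 = 0.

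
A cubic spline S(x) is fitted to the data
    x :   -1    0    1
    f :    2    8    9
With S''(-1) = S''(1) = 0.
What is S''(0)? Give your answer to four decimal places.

-7.5000

With M_i denoting the second derivative at x_i, h_i = 1, 1, and Δ_i = (y_(i+1) − y_i)/h_i = 6, 1:
  1·M_0 + 4·M_1 + 1·M_2 = 6(Δ_1 - Δ_0) = -30
Natural end conditions: M_0 = M_2 = 0.
Hence M_0 = 0, M_1 = -15/2, M_2 = 0.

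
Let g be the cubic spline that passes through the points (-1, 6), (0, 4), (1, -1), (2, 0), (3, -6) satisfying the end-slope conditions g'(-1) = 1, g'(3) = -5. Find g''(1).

15

Put m_i = g'' at the i-th knot. Here h = (1, 1, 1, 1) and Δ = (-2, -5, 1, -6), so the interior equations h_(i-1)·m_(i-1) + 2(h_(i-1)+h_i)·m_i + h_i·m_(i+1) = 6(Δ_i − Δ_(i-1)) read
  1·m_0 + 4·m_1 + 1·m_2 = 6(Δ_1 - Δ_0) = -18
  1·m_1 + 4·m_2 + 1·m_3 = 6(Δ_2 - Δ_1) = 36
  1·m_2 + 4·m_3 + 1·m_4 = 6(Δ_3 - Δ_2) = -42
Clamped end conditions give two more equations: 2h_0·m_0 + h_0·m_1 = 6(Δ_0 - g'(-1)) = -18 and h_3·m_3 + 2h_3·m_4 = 6(g'(3) - Δ_3) = 6.
Forward elimination and back-substitution give m_0 = -39/7, m_1 = -48/7, m_2 = 15, m_3 = -120/7, m_4 = 81/7.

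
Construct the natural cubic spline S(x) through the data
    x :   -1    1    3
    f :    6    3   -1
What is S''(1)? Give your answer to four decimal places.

Put M_i = S'' at the i-th knot. Here h = (2, 2) and Δ = (-3/2, -2), so the interior equations h_(i-1)·M_(i-1) + 2(h_(i-1)+h_i)·M_i + h_i·M_(i+1) = 6(Δ_i − Δ_(i-1)) read
  2·M_0 + 8·M_1 + 2·M_2 = 6(Δ_1 - Δ_0) = -3
Natural end conditions: M_0 = M_2 = 0.
Hence M_0 = 0, M_1 = -3/8, M_2 = 0.

-0.3750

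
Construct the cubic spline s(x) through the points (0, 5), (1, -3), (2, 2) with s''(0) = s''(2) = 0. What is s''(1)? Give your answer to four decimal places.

19.5000

With σ_i denoting the second derivative at x_i, h_i = 1, 1, and Δ_i = (y_(i+1) − y_i)/h_i = -8, 5:
  1·σ_0 + 4·σ_1 + 1·σ_2 = 6(Δ_1 - Δ_0) = 78
Natural end conditions: σ_0 = σ_2 = 0.
Solving the tridiagonal system: σ_0 = 0, σ_1 = 39/2, σ_2 = 0.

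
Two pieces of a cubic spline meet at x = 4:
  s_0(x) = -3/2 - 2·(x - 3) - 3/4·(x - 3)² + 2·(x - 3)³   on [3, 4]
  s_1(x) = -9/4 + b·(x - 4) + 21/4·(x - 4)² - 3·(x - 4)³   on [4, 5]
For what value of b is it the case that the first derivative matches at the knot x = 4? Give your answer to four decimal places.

2.5000

s_0'(x) = -2 - 3/2·(x - 3) + 6·(x - 3)², so s_0'(4) = 5/2. On the right, s_1'(4) = b, so b = 5/2.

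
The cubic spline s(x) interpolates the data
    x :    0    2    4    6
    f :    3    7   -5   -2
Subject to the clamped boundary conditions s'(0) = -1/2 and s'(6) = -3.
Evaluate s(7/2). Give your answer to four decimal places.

With M_i denoting the second derivative at x_i, h_i = 2, 2, 2, and Δ_i = (y_(i+1) − y_i)/h_i = 2, -6, 3/2:
  2·M_0 + 8·M_1 + 2·M_2 = 6(Δ_1 - Δ_0) = -48
  2·M_1 + 8·M_2 + 2·M_3 = 6(Δ_2 - Δ_1) = 45
Clamped end conditions give two more equations: 2h_0·M_0 + h_0·M_1 = 6(Δ_0 - s'(0)) = 15 and h_2·M_2 + 2h_2·M_3 = 6(s'(6) - Δ_2) = -27.
Solving: M_0 = 281/30, M_1 = -337/30, M_2 = 347/30, M_3 = -188/15.
On [2, 4], s(x) = 7 - 71/30·(x - 2) - 337/60·(x - 2)² + 19/10·(x - 2)³.
With (x - 2) = 3/2: s(7/2) = -111/40.

-2.7750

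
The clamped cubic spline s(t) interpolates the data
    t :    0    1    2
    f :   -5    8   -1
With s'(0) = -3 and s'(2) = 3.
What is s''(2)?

72

Let m_i = s''(x_i). Step sizes h_i = 1, 1; slopes of the chords Δ_i = (y_(i+1) - y_i)/h_i = 13, -9.
  1·m_0 + 4·m_1 + 1·m_2 = 6(Δ_1 - Δ_0) = -132
Clamped end conditions give two more equations: 2h_0·m_0 + h_0·m_1 = 6(Δ_0 - s'(0)) = 96 and h_1·m_1 + 2h_1·m_2 = 6(s'(2) - Δ_1) = 72.
Forward elimination and back-substitution give m_0 = 84, m_1 = -72, m_2 = 72.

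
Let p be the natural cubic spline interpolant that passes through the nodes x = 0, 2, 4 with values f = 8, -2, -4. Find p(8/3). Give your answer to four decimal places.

With M_i denoting the second derivative at x_i, h_i = 2, 2, and Δ_i = (y_(i+1) − y_i)/h_i = -5, -1:
  2·M_0 + 8·M_1 + 2·M_2 = 6(Δ_1 - Δ_0) = 24
Natural end conditions: M_0 = M_2 = 0.
Hence M_0 = 0, M_1 = 3, M_2 = 0.
On [2, 4], p(x) = -2 - 3·(x - 2) + 3/2·(x - 2)² - 1/4·(x - 2)³.
With (x - 2) = 2/3: p(8/3) = -92/27.

-3.4074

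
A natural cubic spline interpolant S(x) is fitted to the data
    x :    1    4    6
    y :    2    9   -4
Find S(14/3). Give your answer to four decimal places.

With m_i denoting the second derivative at x_i, h_i = 3, 2, and Δ_i = (y_(i+1) − y_i)/h_i = 7/3, -13/2:
  3·m_0 + 10·m_1 + 2·m_2 = 6(Δ_1 - Δ_0) = -53
Natural end conditions: m_0 = m_2 = 0.
Solving: m_0 = 0, m_1 = -53/10, m_2 = 0.
On [4, 6], S(x) = 9 - 89/30·(x - 4) - 53/20·(x - 4)² + 53/120·(x - 4)³.
With (x - 4) = 2/3: S(14/3) = 484/81.

5.9753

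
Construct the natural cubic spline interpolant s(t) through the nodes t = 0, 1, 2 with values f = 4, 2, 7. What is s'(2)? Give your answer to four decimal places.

Put M_i = s'' at the i-th knot. Here h = (1, 1) and Δ = (-2, 5), so the interior equations h_(i-1)·M_(i-1) + 2(h_(i-1)+h_i)·M_i + h_i·M_(i+1) = 6(Δ_i − Δ_(i-1)) read
  1·M_0 + 4·M_1 + 1·M_2 = 6(Δ_1 - Δ_0) = 42
Natural end conditions: M_0 = M_2 = 0.
Hence M_0 = 0, M_1 = 21/2, M_2 = 0.
On [1, 2], s'(t) = b_1 + 2c_1·(t - 1) + 3d_1·(t - 1)² with b_1 = Δ_1 - h_1(2M_1 + M_2)/6 = 3/2, c_1 = M_1/2 = 21/4, d_1 = (M_2 - M_1)/(6h_1) = -7/4. So s'(2) = 27/4.

6.7500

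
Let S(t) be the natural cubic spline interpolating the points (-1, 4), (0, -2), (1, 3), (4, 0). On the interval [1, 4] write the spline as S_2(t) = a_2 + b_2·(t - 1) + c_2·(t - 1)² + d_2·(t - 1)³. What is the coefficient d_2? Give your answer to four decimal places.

0.3763

With M_i denoting the second derivative at x_i, h_i = 1, 1, 3, and Δ_i = (y_(i+1) − y_i)/h_i = -6, 5, -1:
  1·M_0 + 4·M_1 + 1·M_2 = 6(Δ_1 - Δ_0) = 66
  1·M_1 + 8·M_2 + 3·M_3 = 6(Δ_2 - Δ_1) = -36
Natural end conditions: M_0 = M_3 = 0.
Solving the tridiagonal system: M_0 = 0, M_1 = 564/31, M_2 = -210/31, M_3 = 0.
On [1, 4], with S_2(t) = a_2 + b_2·(t - 1) + c_2·(t - 1)² + d_2·(t - 1)³: c_2 = M_2/2 = -105/31, d_2 = (M_3 - M_2)/(6h_2) = 35/93, b_2 = Δ_2 - h_2(2M_2 + M_3)/6 = 179/31.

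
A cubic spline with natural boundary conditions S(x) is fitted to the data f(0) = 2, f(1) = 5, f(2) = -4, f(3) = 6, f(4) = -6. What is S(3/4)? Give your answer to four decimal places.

5.8789

Let M_i = S''(x_i). Step sizes h_i = 1, 1, 1, 1; slopes of the chords Δ_i = (y_(i+1) - y_i)/h_i = 3, -9, 10, -12.
  1·M_0 + 4·M_1 + 1·M_2 = 6(Δ_1 - Δ_0) = -72
  1·M_1 + 4·M_2 + 1·M_3 = 6(Δ_2 - Δ_1) = 114
  1·M_2 + 4·M_3 + 1·M_4 = 6(Δ_3 - Δ_2) = -132
Natural end conditions: M_0 = M_4 = 0.
Solving: M_0 = 0, M_1 = -417/14, M_2 = 330/7, M_3 = -627/14, M_4 = 0.
On [0, 1], S(x) = 2 + 223/28·x + 0·x² - 139/28·x³.
With x = 3/4: S(3/4) = 1505/256.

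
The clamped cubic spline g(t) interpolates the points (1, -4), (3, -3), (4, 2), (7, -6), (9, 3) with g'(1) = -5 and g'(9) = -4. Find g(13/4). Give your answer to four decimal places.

-1.5715

With m_i denoting the second derivative at x_i, h_i = 2, 1, 3, 2, and Δ_i = (y_(i+1) − y_i)/h_i = 1/2, 5, -8/3, 9/2:
  2·m_0 + 6·m_1 + 1·m_2 = 6(Δ_1 - Δ_0) = 27
  1·m_1 + 8·m_2 + 3·m_3 = 6(Δ_2 - Δ_1) = -46
  3·m_2 + 10·m_3 + 2·m_4 = 6(Δ_3 - Δ_2) = 43
Clamped end conditions give two more equations: 2h_0·m_0 + h_0·m_1 = 6(Δ_0 - g'(1)) = 33 and h_3·m_3 + 2h_3·m_4 = 6(g'(9) - Δ_3) = -51.
Solving the tridiagonal system: m_0 = 314/51, m_1 = 427/102, m_2 = -532/51, m_3 = 377/34, m_4 = -311/17.
On [3, 4], g(t) = -3 + 545/102·(t - 3) + 427/204·(t - 3)² - 497/204·(t - 3)³.
With (t - 3) = 1/4: g(13/4) = -6839/4352.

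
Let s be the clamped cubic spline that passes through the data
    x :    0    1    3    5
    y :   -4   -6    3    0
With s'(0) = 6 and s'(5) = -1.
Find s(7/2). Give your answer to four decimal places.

Let M_i = s''(x_i). Step sizes h_i = 1, 2, 2; slopes of the chords Δ_i = (y_(i+1) - y_i)/h_i = -2, 9/2, -3/2.
  1·M_0 + 6·M_1 + 2·M_2 = 6(Δ_1 - Δ_0) = 39
  2·M_1 + 8·M_2 + 2·M_3 = 6(Δ_2 - Δ_1) = -36
Clamped end conditions give two more equations: 2h_0·M_0 + h_0·M_1 = 6(Δ_0 - s'(0)) = -48 and h_2·M_2 + 2h_2·M_3 = 6(s'(5) - Δ_2) = 3.
Hence M_0 = -724/23, M_1 = 344/23, M_2 = -443/46, M_3 = 128/23.
On [3, 5], s(x) = 3 + 141/46·(x - 3) - 443/92·(x - 3)² + 233/184·(x - 3)³.
With (x - 3) = 1/2: s(7/2) = 5133/1472.

3.4871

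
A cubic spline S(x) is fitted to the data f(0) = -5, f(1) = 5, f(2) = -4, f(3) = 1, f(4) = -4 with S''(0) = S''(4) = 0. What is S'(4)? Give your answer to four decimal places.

Write m_i for S''(x_i). With h_i = 1, 1, 1, 1 and divided differences Δ_i = 10, -9, 5, -5, the continuity of S' gives the tridiagonal system
  1·m_0 + 4·m_1 + 1·m_2 = 6(Δ_1 - Δ_0) = -114
  1·m_1 + 4·m_2 + 1·m_3 = 6(Δ_2 - Δ_1) = 84
  1·m_2 + 4·m_3 + 1·m_4 = 6(Δ_3 - Δ_2) = -60
Natural end conditions: m_0 = m_4 = 0.
Solving the tridiagonal system: m_0 = 0, m_1 = -1053/28, m_2 = 255/7, m_3 = -675/28, m_4 = 0.
On [3, 4], S'(x) = b_3 + 2c_3·(x - 3) + 3d_3·(x - 3)² with b_3 = Δ_3 - h_3(2m_3 + m_4)/6 = 85/28, c_3 = m_3/2 = -675/56, d_3 = (m_4 - m_3)/(6h_3) = 225/56. So S'(4) = -505/56.

-9.0179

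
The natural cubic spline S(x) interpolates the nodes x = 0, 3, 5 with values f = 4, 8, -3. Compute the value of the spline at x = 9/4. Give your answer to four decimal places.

Let m_i = S''(x_i). Step sizes h_i = 3, 2; slopes of the chords Δ_i = (y_(i+1) - y_i)/h_i = 4/3, -11/2.
  3·m_0 + 10·m_1 + 2·m_2 = 6(Δ_1 - Δ_0) = -41
Natural end conditions: m_0 = m_2 = 0.
Solving the tridiagonal system: m_0 = 0, m_1 = -41/10, m_2 = 0.
On [0, 3], S(x) = 4 + 203/60·x + 0·x² - 41/180·x³.
With x = 9/4: S(9/4) = 11543/1280.

9.0180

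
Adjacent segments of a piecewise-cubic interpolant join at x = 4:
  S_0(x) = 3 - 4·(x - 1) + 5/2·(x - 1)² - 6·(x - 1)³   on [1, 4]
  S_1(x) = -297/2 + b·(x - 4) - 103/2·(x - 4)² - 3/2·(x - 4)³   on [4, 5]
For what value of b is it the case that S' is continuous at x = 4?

-151

S_0'(x) = -4 + 5·(x - 1) - 18·(x - 1)², so S_0'(4) = -151. On the right, S_1'(4) = b, so b = -151.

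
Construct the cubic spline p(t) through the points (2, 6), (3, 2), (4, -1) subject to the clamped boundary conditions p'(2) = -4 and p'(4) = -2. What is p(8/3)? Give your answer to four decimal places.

With M_i denoting the second derivative at x_i, h_i = 1, 1, and Δ_i = (y_(i+1) − y_i)/h_i = -4, -3:
  1·M_0 + 4·M_1 + 1·M_2 = 6(Δ_1 - Δ_0) = 6
Clamped end conditions give two more equations: 2h_0·M_0 + h_0·M_1 = 6(Δ_0 - p'(2)) = 0 and h_1·M_1 + 2h_1·M_2 = 6(p'(4) - Δ_1) = 6.
Hence M_0 = -1/2, M_1 = 1, M_2 = 5/2.
On [2, 3], p(t) = 6 - 4·(t - 2) - 1/4·(t - 2)² + 1/4·(t - 2)³.
With (t - 2) = 2/3: p(8/3) = 89/27.

3.2963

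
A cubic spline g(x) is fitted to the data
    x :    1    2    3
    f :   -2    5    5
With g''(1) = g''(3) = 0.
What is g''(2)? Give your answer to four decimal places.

-10.5000

With σ_i denoting the second derivative at x_i, h_i = 1, 1, and Δ_i = (y_(i+1) − y_i)/h_i = 7, 0:
  1·σ_0 + 4·σ_1 + 1·σ_2 = 6(Δ_1 - Δ_0) = -42
Natural end conditions: σ_0 = σ_2 = 0.
Solving the tridiagonal system: σ_0 = 0, σ_1 = -21/2, σ_2 = 0.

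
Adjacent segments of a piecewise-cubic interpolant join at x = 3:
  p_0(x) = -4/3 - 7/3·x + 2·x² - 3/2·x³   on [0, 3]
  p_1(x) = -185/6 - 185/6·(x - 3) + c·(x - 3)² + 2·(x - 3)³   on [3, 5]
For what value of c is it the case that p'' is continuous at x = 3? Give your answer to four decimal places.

-11.5000

p_0''(x) = 4 - 9·x, so p_0''(3) = -23. On the right, p_1''(3) = 2c, so c = -23/2.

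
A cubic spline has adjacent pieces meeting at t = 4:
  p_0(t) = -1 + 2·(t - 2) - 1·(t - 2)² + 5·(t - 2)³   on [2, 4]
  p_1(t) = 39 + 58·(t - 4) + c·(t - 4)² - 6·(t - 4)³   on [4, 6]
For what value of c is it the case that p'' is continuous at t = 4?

29

p_0''(t) = -2 + 30·(t - 2), so p_0''(4) = 58. On the right, p_1''(4) = 2c, so c = 29.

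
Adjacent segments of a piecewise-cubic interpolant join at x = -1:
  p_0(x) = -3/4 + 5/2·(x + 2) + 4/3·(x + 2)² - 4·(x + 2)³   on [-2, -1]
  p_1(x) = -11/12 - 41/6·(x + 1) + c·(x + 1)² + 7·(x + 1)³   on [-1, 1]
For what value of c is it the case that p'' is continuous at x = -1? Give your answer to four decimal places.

p_0''(x) = 8/3 - 24·(x + 2), so p_0''(-1) = -64/3. On the right, p_1''(-1) = 2c, so c = -32/3.

-10.6667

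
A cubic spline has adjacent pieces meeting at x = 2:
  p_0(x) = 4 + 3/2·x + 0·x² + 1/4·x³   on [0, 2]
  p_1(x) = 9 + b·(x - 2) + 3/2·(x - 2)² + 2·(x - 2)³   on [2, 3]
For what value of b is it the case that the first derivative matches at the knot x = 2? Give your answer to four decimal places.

p_0'(x) = 3/2 + 0·x + 3/4·x², so p_0'(2) = 9/2. On the right, p_1'(2) = b, so b = 9/2.

4.5000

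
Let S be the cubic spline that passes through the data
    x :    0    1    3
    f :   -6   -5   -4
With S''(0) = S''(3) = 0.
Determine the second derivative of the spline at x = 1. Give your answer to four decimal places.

Let M_i = S''(x_i). Step sizes h_i = 1, 2; slopes of the chords Δ_i = (y_(i+1) - y_i)/h_i = 1, 1/2.
  1·M_0 + 6·M_1 + 2·M_2 = 6(Δ_1 - Δ_0) = -3
Natural end conditions: M_0 = M_2 = 0.
Hence M_0 = 0, M_1 = -1/2, M_2 = 0.

-0.5000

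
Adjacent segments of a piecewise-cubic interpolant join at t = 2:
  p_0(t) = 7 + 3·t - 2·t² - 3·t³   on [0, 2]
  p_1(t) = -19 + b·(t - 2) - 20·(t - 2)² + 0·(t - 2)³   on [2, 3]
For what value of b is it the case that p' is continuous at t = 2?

p_0'(t) = 3 - 4·t - 9·t², so p_0'(2) = -41. On the right, p_1'(2) = b, so b = -41.

-41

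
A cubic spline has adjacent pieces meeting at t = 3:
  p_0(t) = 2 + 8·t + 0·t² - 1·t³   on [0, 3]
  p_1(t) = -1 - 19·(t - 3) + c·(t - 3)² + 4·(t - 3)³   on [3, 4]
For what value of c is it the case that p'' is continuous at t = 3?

-9

p_0''(t) = 0 - 6·t, so p_0''(3) = -18. On the right, p_1''(3) = 2c, so c = -9.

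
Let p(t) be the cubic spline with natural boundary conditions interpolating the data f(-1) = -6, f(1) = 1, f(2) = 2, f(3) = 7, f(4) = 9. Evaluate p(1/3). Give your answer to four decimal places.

With m_i denoting the second derivative at x_i, h_i = 2, 1, 1, 1, and Δ_i = (y_(i+1) − y_i)/h_i = 7/2, 1, 5, 2:
  2·m_0 + 6·m_1 + 1·m_2 = 6(Δ_1 - Δ_0) = -15
  1·m_1 + 4·m_2 + 1·m_3 = 6(Δ_2 - Δ_1) = 24
  1·m_2 + 4·m_3 + 1·m_4 = 6(Δ_3 - Δ_2) = -18
Natural end conditions: m_0 = m_4 = 0.
Forward elimination and back-substitution give m_0 = 0, m_1 = -339/86, m_2 = 372/43, m_3 = -573/86, m_4 = 0.
On [-1, 1], p(t) = -6 + 207/43·(t + 1) + 0·(t + 1)² - 113/344·(t + 1)³.
With (t + 1) = 4/3: p(1/3) = -418/1161.

-0.3600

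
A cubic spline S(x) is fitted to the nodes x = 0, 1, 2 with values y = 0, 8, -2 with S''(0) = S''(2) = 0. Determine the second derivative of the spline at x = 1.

-27

Write m_i for S''(x_i). With h_i = 1, 1 and divided differences Δ_i = 8, -10, the continuity of S' gives the tridiagonal system
  1·m_0 + 4·m_1 + 1·m_2 = 6(Δ_1 - Δ_0) = -108
Natural end conditions: m_0 = m_2 = 0.
Forward elimination and back-substitution give m_0 = 0, m_1 = -27, m_2 = 0.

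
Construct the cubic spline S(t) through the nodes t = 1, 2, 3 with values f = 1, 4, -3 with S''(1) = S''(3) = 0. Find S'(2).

-2

Let M_i = S''(x_i). Step sizes h_i = 1, 1; slopes of the chords Δ_i = (y_(i+1) - y_i)/h_i = 3, -7.
  1·M_0 + 4·M_1 + 1·M_2 = 6(Δ_1 - Δ_0) = -60
Natural end conditions: M_0 = M_2 = 0.
Forward elimination and back-substitution give M_0 = 0, M_1 = -15, M_2 = 0.
On [2, 3], S'(t) = b_1 + 2c_1·(t - 2) + 3d_1·(t - 2)² with b_1 = Δ_1 - h_1(2M_1 + M_2)/6 = -2, c_1 = M_1/2 = -15/2, d_1 = (M_2 - M_1)/(6h_1) = 5/2. So S'(2) = -2.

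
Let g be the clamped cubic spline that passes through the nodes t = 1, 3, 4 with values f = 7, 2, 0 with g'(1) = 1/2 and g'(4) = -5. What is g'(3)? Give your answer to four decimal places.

-1.6667

Put σ_i = g'' at the i-th knot. Here h = (2, 1) and Δ = (-5/2, -2), so the interior equations h_(i-1)·σ_(i-1) + 2(h_(i-1)+h_i)·σ_i + h_i·σ_(i+1) = 6(Δ_i − Δ_(i-1)) read
  2·σ_0 + 6·σ_1 + 1·σ_2 = 6(Δ_1 - Δ_0) = 3
Clamped end conditions give two more equations: 2h_0·σ_0 + h_0·σ_1 = 6(Δ_0 - g'(1)) = -18 and h_1·σ_1 + 2h_1·σ_2 = 6(g'(4) - Δ_1) = -18.
Solving: σ_0 = -41/6, σ_1 = 14/3, σ_2 = -34/3.
On [3, 4], g'(t) = b_1 + 2c_1·(t - 3) + 3d_1·(t - 3)² with b_1 = Δ_1 - h_1(2σ_1 + σ_2)/6 = -5/3, c_1 = σ_1/2 = 7/3, d_1 = (σ_2 - σ_1)/(6h_1) = -8/3. So g'(3) = -5/3.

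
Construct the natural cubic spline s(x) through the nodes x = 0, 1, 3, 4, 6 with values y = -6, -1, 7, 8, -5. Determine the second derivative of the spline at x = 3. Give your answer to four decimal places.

-1.6452

Put σ_i = s'' at the i-th knot. Here h = (1, 2, 1, 2) and Δ = (5, 4, 1, -13/2), so the interior equations h_(i-1)·σ_(i-1) + 2(h_(i-1)+h_i)·σ_i + h_i·σ_(i+1) = 6(Δ_i − Δ_(i-1)) read
  1·σ_0 + 6·σ_1 + 2·σ_2 = 6(Δ_1 - Δ_0) = -6
  2·σ_1 + 6·σ_2 + 1·σ_3 = 6(Δ_2 - Δ_1) = -18
  1·σ_2 + 6·σ_3 + 2·σ_4 = 6(Δ_3 - Δ_2) = -45
Natural end conditions: σ_0 = σ_4 = 0.
Hence σ_0 = 0, σ_1 = -14/31, σ_2 = -51/31, σ_3 = -224/31, σ_4 = 0.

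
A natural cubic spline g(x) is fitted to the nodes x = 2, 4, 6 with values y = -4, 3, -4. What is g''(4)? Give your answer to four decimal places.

-5.2500

Put M_i = g'' at the i-th knot. Here h = (2, 2) and Δ = (7/2, -7/2), so the interior equations h_(i-1)·M_(i-1) + 2(h_(i-1)+h_i)·M_i + h_i·M_(i+1) = 6(Δ_i − Δ_(i-1)) read
  2·M_0 + 8·M_1 + 2·M_2 = 6(Δ_1 - Δ_0) = -42
Natural end conditions: M_0 = M_2 = 0.
Solving the tridiagonal system: M_0 = 0, M_1 = -21/4, M_2 = 0.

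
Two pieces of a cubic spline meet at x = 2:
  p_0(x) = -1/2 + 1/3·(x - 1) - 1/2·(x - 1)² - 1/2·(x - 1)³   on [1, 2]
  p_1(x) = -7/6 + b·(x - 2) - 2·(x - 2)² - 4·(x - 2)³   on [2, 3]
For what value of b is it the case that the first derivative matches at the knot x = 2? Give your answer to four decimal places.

-2.1667

p_0'(x) = 1/3 - 1·(x - 1) - 3/2·(x - 1)², so p_0'(2) = -13/6. On the right, p_1'(2) = b, so b = -13/6.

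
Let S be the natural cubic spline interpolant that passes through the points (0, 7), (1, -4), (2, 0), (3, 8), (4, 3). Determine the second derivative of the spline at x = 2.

Put m_i = S'' at the i-th knot. Here h = (1, 1, 1, 1) and Δ = (-11, 4, 8, -5), so the interior equations h_(i-1)·m_(i-1) + 2(h_(i-1)+h_i)·m_i + h_i·m_(i+1) = 6(Δ_i − Δ_(i-1)) read
  1·m_0 + 4·m_1 + 1·m_2 = 6(Δ_1 - Δ_0) = 90
  1·m_1 + 4·m_2 + 1·m_3 = 6(Δ_2 - Δ_1) = 24
  1·m_2 + 4·m_3 + 1·m_4 = 6(Δ_3 - Δ_2) = -78
Natural end conditions: m_0 = m_4 = 0.
Solving the tridiagonal system: m_0 = 0, m_1 = 21, m_2 = 6, m_3 = -21, m_4 = 0.

6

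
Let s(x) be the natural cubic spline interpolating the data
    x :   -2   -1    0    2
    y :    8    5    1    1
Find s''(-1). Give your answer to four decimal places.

Put M_i = s'' at the i-th knot. Here h = (1, 1, 2) and Δ = (-3, -4, 0), so the interior equations h_(i-1)·M_(i-1) + 2(h_(i-1)+h_i)·M_i + h_i·M_(i+1) = 6(Δ_i − Δ_(i-1)) read
  1·M_0 + 4·M_1 + 1·M_2 = 6(Δ_1 - Δ_0) = -6
  1·M_1 + 6·M_2 + 2·M_3 = 6(Δ_2 - Δ_1) = 24
Natural end conditions: M_0 = M_3 = 0.
Hence M_0 = 0, M_1 = -60/23, M_2 = 102/23, M_3 = 0.

-2.6087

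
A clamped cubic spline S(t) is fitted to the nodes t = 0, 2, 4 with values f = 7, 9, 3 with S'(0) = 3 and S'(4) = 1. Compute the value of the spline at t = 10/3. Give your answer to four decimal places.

3.8889

Write M_i for S''(x_i). With h_i = 2, 2 and divided differences Δ_i = 1, -3, the continuity of S' gives the tridiagonal system
  2·M_0 + 8·M_1 + 2·M_2 = 6(Δ_1 - Δ_0) = -24
Clamped end conditions give two more equations: 2h_0·M_0 + h_0·M_1 = 6(Δ_0 - S'(0)) = -12 and h_1·M_1 + 2h_1·M_2 = 6(S'(4) - Δ_1) = 24.
Solving: M_0 = -1/2, M_1 = -5, M_2 = 17/2.
On [2, 4], S(t) = 9 - 5/2·(t - 2) - 5/2·(t - 2)² + 9/8·(t - 2)³.
With (t - 2) = 4/3: S(10/3) = 35/9.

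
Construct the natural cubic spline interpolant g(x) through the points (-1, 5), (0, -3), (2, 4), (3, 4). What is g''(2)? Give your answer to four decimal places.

-8.2500

Let m_i = g''(x_i). Step sizes h_i = 1, 2, 1; slopes of the chords Δ_i = (y_(i+1) - y_i)/h_i = -8, 7/2, 0.
  1·m_0 + 6·m_1 + 2·m_2 = 6(Δ_1 - Δ_0) = 69
  2·m_1 + 6·m_2 + 1·m_3 = 6(Δ_2 - Δ_1) = -21
Natural end conditions: m_0 = m_3 = 0.
Solving: m_0 = 0, m_1 = 57/4, m_2 = -33/4, m_3 = 0.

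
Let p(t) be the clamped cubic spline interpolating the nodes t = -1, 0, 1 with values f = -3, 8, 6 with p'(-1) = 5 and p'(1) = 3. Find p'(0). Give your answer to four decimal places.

4.7500

Put m_i = p'' at the i-th knot. Here h = (1, 1) and Δ = (11, -2), so the interior equations h_(i-1)·m_(i-1) + 2(h_(i-1)+h_i)·m_i + h_i·m_(i+1) = 6(Δ_i − Δ_(i-1)) read
  1·m_0 + 4·m_1 + 1·m_2 = 6(Δ_1 - Δ_0) = -78
Clamped end conditions give two more equations: 2h_0·m_0 + h_0·m_1 = 6(Δ_0 - p'(-1)) = 36 and h_1·m_1 + 2h_1·m_2 = 6(p'(1) - Δ_1) = 30.
Solving: m_0 = 73/2, m_1 = -37, m_2 = 67/2.
On [0, 1], p'(t) = b_1 + 2c_1·t + 3d_1·t² with b_1 = Δ_1 - h_1(2m_1 + m_2)/6 = 19/4, c_1 = m_1/2 = -37/2, d_1 = (m_2 - m_1)/(6h_1) = 47/4. So p'(0) = 19/4.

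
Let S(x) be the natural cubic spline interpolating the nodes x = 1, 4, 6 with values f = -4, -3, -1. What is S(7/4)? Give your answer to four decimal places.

Let σ_i = S''(x_i). Step sizes h_i = 3, 2; slopes of the chords Δ_i = (y_(i+1) - y_i)/h_i = 1/3, 1.
  3·σ_0 + 10·σ_1 + 2·σ_2 = 6(Δ_1 - Δ_0) = 4
Natural end conditions: σ_0 = σ_2 = 0.
Solving: σ_0 = 0, σ_1 = 2/5, σ_2 = 0.
On [1, 4], S(x) = -4 + 2/15·(x - 1) + 0·(x - 1)² + 1/45·(x - 1)³.
With (x - 1) = 3/4: S(7/4) = -249/64.

-3.8906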